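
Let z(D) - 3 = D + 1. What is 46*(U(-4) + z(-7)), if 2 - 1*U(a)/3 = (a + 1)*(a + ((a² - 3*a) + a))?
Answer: 8418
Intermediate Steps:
z(D) = 4 + D (z(D) = 3 + (D + 1) = 3 + (1 + D) = 4 + D)
U(a) = 6 - 3*(1 + a)*(a² - a) (U(a) = 6 - 3*(a + 1)*(a + ((a² - 3*a) + a)) = 6 - 3*(1 + a)*(a + (a² - 2*a)) = 6 - 3*(1 + a)*(a² - a))
46*(U(-4) + z(-7)) = 46*((6 - 3*(-4)³ + 3*(-4)) + (4 - 7)) = 46*((6 - 3*(-64) - 12) - 3) = 46*((6 + 192 - 12) - 3) = 46*(186 - 3) = 46*183 = 8418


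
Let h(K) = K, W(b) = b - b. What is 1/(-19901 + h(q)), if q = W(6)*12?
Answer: -1/19901 ≈ -5.0249e-5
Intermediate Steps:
W(b) = 0
q = 0 (q = 0*12 = 0)
1/(-19901 + h(q)) = 1/(-19901 + 0) = 1/(-19901) = -1/19901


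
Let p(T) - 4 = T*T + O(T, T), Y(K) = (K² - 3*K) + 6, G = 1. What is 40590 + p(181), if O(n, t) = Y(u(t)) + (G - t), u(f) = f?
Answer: 105399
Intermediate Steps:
Y(K) = 6 + K² - 3*K
O(n, t) = 7 + t² - 4*t (O(n, t) = (6 + t² - 3*t) + (1 - t) = 7 + t² - 4*t)
p(T) = 11 - 4*T + 2*T² (p(T) = 4 + (T*T + (7 + T² - 4*T)) = 4 + (T² + (7 + T² - 4*T)) = 4 + (7 - 4*T + 2*T²) = 11 - 4*T + 2*T²)
40590 + p(181) = 40590 + (11 - 4*181 + 2*181²) = 40590 + (11 - 724 + 2*32761) = 40590 + (11 - 724 + 65522) = 40590 + 64809 = 105399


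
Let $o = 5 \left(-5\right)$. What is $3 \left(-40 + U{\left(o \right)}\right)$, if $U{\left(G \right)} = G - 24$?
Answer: $-267$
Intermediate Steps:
$o = -25$
$U{\left(G \right)} = -24 + G$ ($U{\left(G \right)} = G - 24 = -24 + G$)
$3 \left(-40 + U{\left(o \right)}\right) = 3 \left(-40 - 49\right) = 3 \left(-89\right) = -267$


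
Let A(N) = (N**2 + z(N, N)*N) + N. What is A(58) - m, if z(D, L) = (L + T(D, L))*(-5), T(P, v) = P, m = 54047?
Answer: -84265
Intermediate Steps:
z(D, L) = -5*D - 5*L (z(D, L) = (L + D)*(-5) = (D + L)*(-5) = -5*D - 5*L)
A(N) = N - 9*N**2 (A(N) = (N**2 + (-5*N - 5*N)*N) + N = (N**2 + (-10*N)*N) + N = (N**2 - 10*N**2) + N = -9*N**2 + N = N - 9*N**2)
A(58) - m = 58*(1 - 9*58) - 1*54047 = 58*(1 - 522) - 54047 = 58*(-521) - 54047 = -30218 - 54047 = -84265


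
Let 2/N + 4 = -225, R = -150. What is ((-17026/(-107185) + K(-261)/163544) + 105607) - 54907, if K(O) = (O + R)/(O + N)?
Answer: 53121272503626760039/1047753571226440 ≈ 50700.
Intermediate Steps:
N = -2/229 (N = 2/(-4 - 225) = 2/(-229) = 2*(-1/229) = -2/229 ≈ -0.0087336)
K(O) = (-150 + O)/(-2/229 + O) (K(O) = (O - 150)/(O - 2/229) = (-150 + O)/(-2/229 + O))
((-17026/(-107185) + K(-261)/163544) + 105607) - 54907 = ((-17026/(-107185) + (229*(-150 - 261)/(-2 + 229*(-261)))/163544) + 105607) - 54907 = ((-17026*(-1/107185) + (229*(-411)/(-2 - 59769))*(1/163544)) + 105607) - 54907 = ((17026/107185 + (229*(-411)/(-59771))*(1/163544)) + 105607) - 54907 = ((17026/107185 + (229*(-1/59771)*(-411))*(1/163544)) + 105607) - 54907 = ((17026/107185 + (94119/59771)*(1/163544)) + 105607) - 54907 = ((17026/107185 + 94119/9775188424) + 105607) - 54907 = (166442446252039/1047753571226440 + 105607) - 54907 = 110650277838956901119/1047753571226440 - 54907 = 53121272503626760039/1047753571226440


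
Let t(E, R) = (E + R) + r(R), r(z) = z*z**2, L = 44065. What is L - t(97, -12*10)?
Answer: 1772088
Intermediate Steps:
r(z) = z**3
t(E, R) = E + R + R**3 (t(E, R) = (E + R) + R**3 = E + R + R**3)
L - t(97, -12*10) = 44065 - (97 - 12*10 + (-12*10)**3) = 44065 - (97 - 120 + (-120)**3) = 44065 - (97 - 120 - 1728000) = 44065 - 1*(-1728023) = 44065 + 1728023 = 1772088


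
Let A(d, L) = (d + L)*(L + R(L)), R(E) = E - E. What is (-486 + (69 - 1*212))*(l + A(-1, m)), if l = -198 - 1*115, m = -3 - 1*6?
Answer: 140267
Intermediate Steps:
R(E) = 0
m = -9 (m = -3 - 6 = -9)
l = -313 (l = -198 - 115 = -313)
A(d, L) = L*(L + d) (A(d, L) = (d + L)*(L + 0) = (L + d)*L = L*(L + d))
(-486 + (69 - 1*212))*(l + A(-1, m)) = (-486 + (69 - 1*212))*(-313 - 9*(-9 - 1)) = (-486 + (69 - 212))*(-313 - 9*(-10)) = (-486 - 143)*(-313 + 90) = -629*(-223) = 140267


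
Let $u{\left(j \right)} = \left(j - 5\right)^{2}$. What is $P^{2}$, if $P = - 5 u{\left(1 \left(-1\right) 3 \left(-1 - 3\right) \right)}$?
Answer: $60025$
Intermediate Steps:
$u{\left(j \right)} = \left(-5 + j\right)^{2}$
$P = -245$ ($P = - 5 \left(-5 + 1 \left(-1\right) 3 \left(-1 - 3\right)\right)^{2} = - 5 \left(-5 + \left(-1\right) 3 \left(-4\right)\right)^{2} = - 5 \left(-5 - -12\right)^{2} = - 5 \left(-5 + 12\right)^{2} = - 5 \cdot 7^{2} = \left(-5\right) 49 = -245$)
$P^{2} = \left(-245\right)^{2} = 60025$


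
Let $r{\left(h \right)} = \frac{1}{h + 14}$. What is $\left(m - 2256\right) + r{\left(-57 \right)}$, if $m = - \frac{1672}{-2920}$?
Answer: $- \frac{35399298}{15695} \approx -2255.4$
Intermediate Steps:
$m = \frac{209}{365}$ ($m = \left(-1672\right) \left(- \frac{1}{2920}\right) = \frac{209}{365} \approx 0.5726$)
$r{\left(h \right)} = \frac{1}{14 + h}$
$\left(m - 2256\right) + r{\left(-57 \right)} = \left(\frac{209}{365} - 2256\right) + \frac{1}{14 - 57} = - \frac{823231}{365} + \frac{1}{-43} = - \frac{823231}{365} - \frac{1}{43} = - \frac{35399298}{15695}$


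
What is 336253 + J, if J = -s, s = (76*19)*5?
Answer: 329033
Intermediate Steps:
s = 7220 (s = 1444*5 = 7220)
J = -7220 (J = -1*7220 = -7220)
336253 + J = 336253 - 7220 = 329033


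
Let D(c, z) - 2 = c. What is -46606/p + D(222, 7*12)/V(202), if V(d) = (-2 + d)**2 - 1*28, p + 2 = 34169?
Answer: -22086686/16258611 ≈ -1.3585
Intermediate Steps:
p = 34167 (p = -2 + 34169 = 34167)
V(d) = -28 + (-2 + d)**2 (V(d) = (-2 + d)**2 - 28 = -28 + (-2 + d)**2)
D(c, z) = 2 + c
-46606/p + D(222, 7*12)/V(202) = -46606/34167 + (2 + 222)/(-28 + (-2 + 202)**2) = -46606*1/34167 + 224/(-28 + 200**2) = -6658/4881 + 224/(-28 + 40000) = -6658/4881 + 224/39972 = -6658/4881 + 224*(1/39972) = -6658/4881 + 56/9993 = -22086686/16258611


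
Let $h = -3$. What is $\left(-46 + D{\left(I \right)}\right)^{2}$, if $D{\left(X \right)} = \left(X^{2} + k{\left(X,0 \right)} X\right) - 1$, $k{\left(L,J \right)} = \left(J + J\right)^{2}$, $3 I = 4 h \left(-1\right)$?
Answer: $961$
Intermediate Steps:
$I = 4$ ($I = \frac{4 \left(-3\right) \left(-1\right)}{3} = \frac{\left(-12\right) \left(-1\right)}{3} = \frac{1}{3} \cdot 12 = 4$)
$k{\left(L,J \right)} = 4 J^{2}$ ($k{\left(L,J \right)} = \left(2 J\right)^{2} = 4 J^{2}$)
$D{\left(X \right)} = -1 + X^{2}$ ($D{\left(X \right)} = \left(X^{2} + 4 \cdot 0^{2} X\right) - 1 = \left(X^{2} + 4 \cdot 0 X\right) - 1 = \left(X^{2} + 0 X\right) - 1 = \left(X^{2} + 0\right) - 1 = X^{2} - 1 = -1 + X^{2}$)
$\left(-46 + D{\left(I \right)}\right)^{2} = \left(-46 - \left(1 - 4^{2}\right)\right)^{2} = \left(-46 + \left(-1 + 16\right)\right)^{2} = \left(-46 + 15\right)^{2} = \left(-31\right)^{2} = 961$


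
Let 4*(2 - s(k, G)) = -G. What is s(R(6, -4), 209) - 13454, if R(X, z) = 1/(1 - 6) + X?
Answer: -53599/4 ≈ -13400.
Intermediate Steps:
R(X, z) = -⅕ + X (R(X, z) = 1/(-5) + X = -⅕ + X)
s(k, G) = 2 + G/4 (s(k, G) = 2 - (-1)*G/4 = 2 + G/4)
s(R(6, -4), 209) - 13454 = (2 + (¼)*209) - 13454 = (2 + 209/4) - 13454 = 217/4 - 13454 = -53599/4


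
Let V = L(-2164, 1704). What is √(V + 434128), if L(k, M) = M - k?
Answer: 2*√109499 ≈ 661.81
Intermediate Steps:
V = 3868 (V = 1704 - 1*(-2164) = 1704 + 2164 = 3868)
√(V + 434128) = √(3868 + 434128) = √437996 = 2*√109499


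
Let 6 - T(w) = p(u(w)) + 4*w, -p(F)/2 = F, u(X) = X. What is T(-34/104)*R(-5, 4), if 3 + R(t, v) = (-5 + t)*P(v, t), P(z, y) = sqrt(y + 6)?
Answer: -173/2 ≈ -86.500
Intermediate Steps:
p(F) = -2*F
P(z, y) = sqrt(6 + y)
T(w) = 6 - 2*w (T(w) = 6 - (-2*w + 4*w) = 6 - 2*w)
R(t, v) = -3 + sqrt(6 + t)*(-5 + t) (R(t, v) = -3 + (-5 + t)*sqrt(6 + t) = -3 + sqrt(6 + t)*(-5 + t))
T(-34/104)*R(-5, 4) = (6 - (-68)/104)*(-3 - 5*sqrt(6 - 5) - 5*sqrt(6 - 5)) = (6 - (-68)/104)*(-3 - 5*sqrt(1) - 5*sqrt(1)) = (6 - 2*(-17/52))*(-3 - 5*1 - 5*1) = (6 + 17/26)*(-3 - 5 - 5) = (173/26)*(-13) = -173/2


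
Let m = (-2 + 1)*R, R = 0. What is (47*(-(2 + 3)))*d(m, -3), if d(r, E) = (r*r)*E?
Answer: 0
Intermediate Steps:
m = 0 (m = (-2 + 1)*0 = -1*0 = 0)
d(r, E) = E*r² (d(r, E) = r²*E = E*r²)
(47*(-(2 + 3)))*d(m, -3) = (47*(-(2 + 3)))*(-3*0²) = (47*(-1*5))*(-3*0) = (47*(-5))*0 = -235*0 = 0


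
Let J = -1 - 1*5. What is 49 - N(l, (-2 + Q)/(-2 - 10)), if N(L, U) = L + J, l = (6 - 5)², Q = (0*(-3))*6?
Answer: 54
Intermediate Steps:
J = -6 (J = -1 - 5 = -6)
Q = 0 (Q = 0*6 = 0)
l = 1 (l = 1² = 1)
N(L, U) = -6 + L (N(L, U) = L - 6 = -6 + L)
49 - N(l, (-2 + Q)/(-2 - 10)) = 49 - (-6 + 1) = 49 - 1*(-5) = 49 + 5 = 54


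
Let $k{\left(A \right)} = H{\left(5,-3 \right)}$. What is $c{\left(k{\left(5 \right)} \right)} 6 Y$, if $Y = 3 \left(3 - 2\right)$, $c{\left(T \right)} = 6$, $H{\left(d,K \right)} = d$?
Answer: $108$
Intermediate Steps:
$k{\left(A \right)} = 5$
$Y = 3$ ($Y = 3 \cdot 1 = 3$)
$c{\left(k{\left(5 \right)} \right)} 6 Y = 6 \cdot 6 \cdot 3 = 36 \cdot 3 = 108$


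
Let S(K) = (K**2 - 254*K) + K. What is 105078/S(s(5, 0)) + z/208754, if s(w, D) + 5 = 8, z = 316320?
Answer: -1808184401/13047125 ≈ -138.59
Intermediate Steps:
s(w, D) = 3 (s(w, D) = -5 + 8 = 3)
S(K) = K**2 - 253*K
105078/S(s(5, 0)) + z/208754 = 105078/((3*(-253 + 3))) + 316320/208754 = 105078/((3*(-250))) + 316320*(1/208754) = 105078/(-750) + 158160/104377 = 105078*(-1/750) + 158160/104377 = -17513/125 + 158160/104377 = -1808184401/13047125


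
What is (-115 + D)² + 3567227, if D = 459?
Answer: 3685563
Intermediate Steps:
(-115 + D)² + 3567227 = (-115 + 459)² + 3567227 = 344² + 3567227 = 118336 + 3567227 = 3685563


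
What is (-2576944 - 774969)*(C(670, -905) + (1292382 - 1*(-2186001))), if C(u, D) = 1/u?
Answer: -7811688925126843/670 ≈ -1.1659e+13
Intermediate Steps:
(-2576944 - 774969)*(C(670, -905) + (1292382 - 1*(-2186001))) = (-2576944 - 774969)*(1/670 + (1292382 - 1*(-2186001))) = -3351913*(1/670 + (1292382 + 2186001)) = -3351913*(1/670 + 3478383) = -3351913*2330516611/670 = -7811688925126843/670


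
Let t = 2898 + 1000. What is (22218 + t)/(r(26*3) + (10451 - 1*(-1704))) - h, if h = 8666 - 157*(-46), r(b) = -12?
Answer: -192901868/12143 ≈ -15886.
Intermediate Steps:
t = 3898
h = 15888 (h = 8666 - 1*(-7222) = 8666 + 7222 = 15888)
(22218 + t)/(r(26*3) + (10451 - 1*(-1704))) - h = (22218 + 3898)/(-12 + (10451 - 1*(-1704))) - 1*15888 = 26116/(-12 + (10451 + 1704)) - 15888 = 26116/(-12 + 12155) - 15888 = 26116/12143 - 15888 = -192901868/12143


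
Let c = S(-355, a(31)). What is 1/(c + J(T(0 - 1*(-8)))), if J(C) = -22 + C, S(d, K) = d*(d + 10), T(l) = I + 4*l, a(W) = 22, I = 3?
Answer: 1/122488 ≈ 8.1641e-6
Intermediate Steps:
T(l) = 3 + 4*l
S(d, K) = d*(10 + d)
c = 122475 (c = -355*(10 - 355) = -355*(-345) = 122475)
1/(c + J(T(0 - 1*(-8)))) = 1/(122475 + (-22 + (3 + 4*(0 - 1*(-8))))) = 1/(122475 + (-22 + (3 + 4*(0 + 8)))) = 1/(122475 + (-22 + (3 + 4*8))) = 1/(122475 + (-22 + (3 + 32))) = 1/(122475 + (-22 + 35)) = 1/(122475 + 13) = 1/122488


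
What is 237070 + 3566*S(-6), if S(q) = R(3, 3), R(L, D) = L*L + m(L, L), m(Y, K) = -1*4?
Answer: 254900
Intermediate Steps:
m(Y, K) = -4
R(L, D) = -4 + L**2 (R(L, D) = L*L - 4 = L**2 - 4 = -4 + L**2)
S(q) = 5 (S(q) = -4 + 3**2 = -4 + 9 = 5)
237070 + 3566*S(-6) = 237070 + 3566*5 = 237070 + 17830 = 254900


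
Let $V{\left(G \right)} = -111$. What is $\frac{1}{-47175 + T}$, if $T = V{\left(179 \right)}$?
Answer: $- \frac{1}{47286} \approx -2.1148 \cdot 10^{-5}$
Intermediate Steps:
$T = -111$
$\frac{1}{-47175 + T} = \frac{1}{-47175 - 111} = \frac{1}{-47286} = - \frac{1}{47286}$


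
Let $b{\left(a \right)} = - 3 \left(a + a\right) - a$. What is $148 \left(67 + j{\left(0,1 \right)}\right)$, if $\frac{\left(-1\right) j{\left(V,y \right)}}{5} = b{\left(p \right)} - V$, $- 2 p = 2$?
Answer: $4736$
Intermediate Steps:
$p = -1$ ($p = \left(- \frac{1}{2}\right) 2 = -1$)
$b{\left(a \right)} = - 7 a$ ($b{\left(a \right)} = - 3 \cdot 2 a - a = - 6 a - a = - 7 a$)
$j{\left(V,y \right)} = -35 + 5 V$ ($j{\left(V,y \right)} = - 5 \left(\left(-7\right) \left(-1\right) - V\right) = - 5 \left(7 - V\right) = -35 + 5 V$)
$148 \left(67 + j{\left(0,1 \right)}\right) = 148 \left(67 + \left(-35 + 5 \cdot 0\right)\right) = 148 \left(67 + \left(-35 + 0\right)\right) = 148 \left(67 - 35\right) = 148 \cdot 32 = 4736$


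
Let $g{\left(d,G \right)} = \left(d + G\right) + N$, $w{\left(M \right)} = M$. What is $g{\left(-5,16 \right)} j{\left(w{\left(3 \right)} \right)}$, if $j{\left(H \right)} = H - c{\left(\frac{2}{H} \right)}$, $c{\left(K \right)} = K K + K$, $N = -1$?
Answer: $\frac{170}{9} \approx 18.889$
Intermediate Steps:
$c{\left(K \right)} = K + K^{2}$ ($c{\left(K \right)} = K^{2} + K = K + K^{2}$)
$j{\left(H \right)} = H - \frac{2 \left(1 + \frac{2}{H}\right)}{H}$ ($j{\left(H \right)} = H - \frac{2}{H} \left(1 + \frac{2}{H}\right) = H - \frac{2 \left(1 + \frac{2}{H}\right)}{H}$)
$g{\left(d,G \right)} = -1 + G + d$ ($g{\left(d,G \right)} = \left(d + G\right) - 1 = \left(G + d\right) - 1 = -1 + G + d$)
$g{\left(-5,16 \right)} j{\left(w{\left(3 \right)} \right)} = \left(-1 + 16 - 5\right) \left(3 - \frac{4}{9} - \frac{2}{3}\right) = 10 \left(3 - \frac{4}{9} - \frac{2}{3}\right) = 10 \cdot \frac{17}{9} = \frac{170}{9}$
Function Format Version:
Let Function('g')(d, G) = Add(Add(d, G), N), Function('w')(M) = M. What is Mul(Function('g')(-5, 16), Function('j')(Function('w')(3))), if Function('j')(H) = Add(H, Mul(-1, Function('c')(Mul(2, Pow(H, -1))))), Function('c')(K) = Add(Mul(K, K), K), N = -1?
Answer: Rational(170, 9) ≈ 18.889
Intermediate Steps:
Function('c')(K) = Add(K, Pow(K, 2)) (Function('c')(K) = Add(Pow(K, 2), K) = Add(K, Pow(K, 2)))
Function('j')(H) = Add(H, Mul(-2, Pow(H, -1), Add(1, Mul(2, Pow(H, -1))))) (Function('j')(H) = Add(H, Mul(-1, Mul(Mul(2, Pow(H, -1)), Add(1, Mul(2, Pow(H, -1)))))) = Add(H, Mul(-1, Mul(2, Pow(H, -1), Add(1, Mul(2, Pow(H, -1)))))) = Add(H, Mul(-2, Pow(H, -1), Add(1, Mul(2, Pow(H, -1))))))
Function('g')(d, G) = Add(-1, G, d) (Function('g')(d, G) = Add(Add(d, G), -1) = Add(Add(G, d), -1) = Add(-1, G, d))
Mul(Function('g')(-5, 16), Function('j')(Function('w')(3))) = Mul(Add(-1, 16, -5), Add(3, Mul(-4, Pow(3, -2)), Mul(-2, Pow(3, -1)))) = Mul(10, Add(3, Mul(-4, Rational(1, 9)), Mul(-2, Rational(1, 3)))) = Mul(10, Add(3, Rational(-4, 9), Rational(-2, 3))) = Mul(10, Rational(17, 9)) = Rational(170, 9)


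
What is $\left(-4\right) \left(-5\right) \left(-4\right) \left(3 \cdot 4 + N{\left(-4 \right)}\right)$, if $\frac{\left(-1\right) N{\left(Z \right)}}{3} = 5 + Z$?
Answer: $-720$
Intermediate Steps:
$N{\left(Z \right)} = -15 - 3 Z$ ($N{\left(Z \right)} = - 3 \left(5 + Z\right) = -15 - 3 Z$)
$\left(-4\right) \left(-5\right) \left(-4\right) \left(3 \cdot 4 + N{\left(-4 \right)}\right) = \left(-4\right) \left(-5\right) \left(-4\right) \left(3 \cdot 4 - 3\right) = 20 \left(-4\right) \left(12 + \left(-15 + 12\right)\right) = - 80 \left(12 - 3\right) = \left(-80\right) 9 = -720$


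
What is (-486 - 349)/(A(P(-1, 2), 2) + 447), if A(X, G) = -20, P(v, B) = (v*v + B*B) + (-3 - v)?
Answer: -835/427 ≈ -1.9555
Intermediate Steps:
P(v, B) = -3 + B² + v² - v (P(v, B) = (v² + B²) + (-3 - v) = (B² + v²) + (-3 - v) = -3 + B² + v² - v)
(-486 - 349)/(A(P(-1, 2), 2) + 447) = (-486 - 349)/(-20 + 447) = -835/427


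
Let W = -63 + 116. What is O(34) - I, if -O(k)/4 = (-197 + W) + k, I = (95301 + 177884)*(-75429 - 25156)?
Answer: 27478313665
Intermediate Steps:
W = 53
I = -27478313225 (I = 273185*(-100585) = -27478313225)
O(k) = 576 - 4*k (O(k) = -4*((-197 + 53) + k) = -4*(-144 + k) = 576 - 4*k)
O(34) - I = (576 - 4*34) - 1*(-27478313225) = (576 - 136) + 27478313225 = 440 + 27478313225 = 27478313665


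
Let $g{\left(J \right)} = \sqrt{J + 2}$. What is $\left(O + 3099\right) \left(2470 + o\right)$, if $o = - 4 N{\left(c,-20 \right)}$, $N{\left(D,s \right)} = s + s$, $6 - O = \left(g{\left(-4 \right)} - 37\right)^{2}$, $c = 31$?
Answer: $4570940 + 194620 i \sqrt{2} \approx 4.5709 \cdot 10^{6} + 2.7523 \cdot 10^{5} i$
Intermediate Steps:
$g{\left(J \right)} = \sqrt{2 + J}$
$O = 6 - \left(-37 + i \sqrt{2}\right)^{2}$ ($O = 6 - \left(\sqrt{2 - 4} - 37\right)^{2} = 6 - \left(\sqrt{-2} - 37\right)^{2} = 6 - \left(i \sqrt{2} - 37\right)^{2} = 6 - \left(-37 + i \sqrt{2}\right)^{2} \approx -1361.0 + 104.65 i$)
$N{\left(D,s \right)} = 2 s$
$o = 160$ ($o = - 4 \cdot 2 \left(-20\right) = \left(-4\right) \left(-40\right) = 160$)
$\left(O + 3099\right) \left(2470 + o\right) = \left(\left(-1361 + 74 i \sqrt{2}\right) + 3099\right) \left(2470 + 160\right) = \left(1738 + 74 i \sqrt{2}\right) 2630 = 4570940 + 194620 i \sqrt{2}$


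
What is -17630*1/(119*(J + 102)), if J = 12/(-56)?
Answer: -7052/4845 ≈ -1.4555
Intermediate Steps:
J = -3/14 (J = 12*(-1/56) = -3/14 ≈ -0.21429)
-17630*1/(119*(J + 102)) = -17630*1/(119*(-3/14 + 102)) = -17630/((1425/14)*119) = -17630/24225/2 = -17630*2/24225 = -7052/4845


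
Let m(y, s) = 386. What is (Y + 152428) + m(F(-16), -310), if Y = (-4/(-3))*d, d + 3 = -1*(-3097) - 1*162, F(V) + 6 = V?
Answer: 470170/3 ≈ 1.5672e+5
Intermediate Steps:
F(V) = -6 + V
d = 2932 (d = -3 + (-1*(-3097) - 1*162) = -3 + (3097 - 162) = -3 + 2935 = 2932)
Y = 11728/3 (Y = -4/(-3)*2932 = -4*(-⅓)*2932 = (4/3)*2932 = 11728/3 ≈ 3909.3)
(Y + 152428) + m(F(-16), -310) = (11728/3 + 152428) + 386 = 469012/3 + 386 = 470170/3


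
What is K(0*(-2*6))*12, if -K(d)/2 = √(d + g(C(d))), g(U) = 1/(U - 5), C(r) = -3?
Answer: -6*I*√2 ≈ -8.4853*I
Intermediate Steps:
g(U) = 1/(-5 + U)
K(d) = -2*√(-⅛ + d) (K(d) = -2*√(d + 1/(-5 - 3)) = -2*√(d + 1/(-8)) = -2*√(d - ⅛) = -2*√(-⅛ + d))
K(0*(-2*6))*12 = -√(-2 + 16*(0*(-2*6)))/2*12 = -√(-2 + 16*(0*(-12)))/2*12 = -√(-2 + 16*0)/2*12 = -√(-2 + 0)/2*12 = -I*√2/2*12 = -6*I*√2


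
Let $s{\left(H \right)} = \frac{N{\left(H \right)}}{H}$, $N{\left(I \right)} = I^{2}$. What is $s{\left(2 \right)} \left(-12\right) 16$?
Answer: $-384$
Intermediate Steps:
$s{\left(H \right)} = H$ ($s{\left(H \right)} = \frac{H^{2}}{H} = H$)
$s{\left(2 \right)} \left(-12\right) 16 = 2 \left(-12\right) 16 = \left(-24\right) 16 = -384$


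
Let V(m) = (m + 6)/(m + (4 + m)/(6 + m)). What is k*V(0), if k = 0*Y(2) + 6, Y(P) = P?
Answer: 54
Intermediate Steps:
V(m) = (6 + m)/(m + (4 + m)/(6 + m))
k = 6 (k = 0*2 + 6 = 0 + 6 = 6)
k*V(0) = 6*((6 + 0)**2/(4 + 0**2 + 7*0)) = 6*(6**2/(4 + 0 + 0)) = 6*(36/4) = 6*(36*(1/4)) = 6*9 = 54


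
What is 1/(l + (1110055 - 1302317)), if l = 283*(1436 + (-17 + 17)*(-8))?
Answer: 1/214126 ≈ 4.6701e-6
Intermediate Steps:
l = 406388 (l = 283*(1436 + 0*(-8)) = 283*(1436 + 0) = 283*1436 = 406388)
1/(l + (1110055 - 1302317)) = 1/(406388 + (1110055 - 1302317)) = 1/(406388 - 192262) = 1/214126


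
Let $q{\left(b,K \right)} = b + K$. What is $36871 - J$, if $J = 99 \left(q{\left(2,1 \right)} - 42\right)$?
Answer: $40732$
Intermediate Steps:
$q{\left(b,K \right)} = K + b$
$J = -3861$ ($J = 99 \left(\left(1 + 2\right) - 42\right) = 99 \left(3 - 42\right) = 99 \left(-39\right) = -3861$)
$36871 - J = 36871 - -3861 = 36871 + 3861 = 40732$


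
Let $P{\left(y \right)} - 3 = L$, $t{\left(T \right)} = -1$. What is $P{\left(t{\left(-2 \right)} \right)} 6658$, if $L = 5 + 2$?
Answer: $66580$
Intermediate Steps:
$L = 7$
$P{\left(y \right)} = 10$ ($P{\left(y \right)} = 3 + 7 = 10$)
$P{\left(t{\left(-2 \right)} \right)} 6658 = 10 \cdot 6658 = 66580$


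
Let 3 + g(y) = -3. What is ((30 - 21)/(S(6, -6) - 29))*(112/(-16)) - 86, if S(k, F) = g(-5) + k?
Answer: -2431/29 ≈ -83.828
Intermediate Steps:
g(y) = -6 (g(y) = -3 - 3 = -6)
S(k, F) = -6 + k
((30 - 21)/(S(6, -6) - 29))*(112/(-16)) - 86 = ((30 - 21)/((-6 + 6) - 29))*(112/(-16)) - 86 = (9/(0 - 29))*(112*(-1/16)) - 86 = (9/(-29))*(-7) - 86 = (9*(-1/29))*(-7) - 86 = -9/29*(-7) - 86 = 63/29 - 86 = -2431/29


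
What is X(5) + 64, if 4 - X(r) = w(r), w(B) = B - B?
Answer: 68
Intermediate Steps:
w(B) = 0
X(r) = 4 (X(r) = 4 - 1*0 = 4 + 0 = 4)
X(5) + 64 = 4 + 64 = 68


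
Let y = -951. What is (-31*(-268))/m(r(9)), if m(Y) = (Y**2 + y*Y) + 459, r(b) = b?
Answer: -8308/8019 ≈ -1.0360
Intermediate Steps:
m(Y) = 459 + Y**2 - 951*Y (m(Y) = (Y**2 - 951*Y) + 459 = 459 + Y**2 - 951*Y)
(-31*(-268))/m(r(9)) = (-31*(-268))/(459 + 9**2 - 951*9) = 8308/(459 + 81 - 8559) = 8308/(-8019) = 8308*(-1/8019) = -8308/8019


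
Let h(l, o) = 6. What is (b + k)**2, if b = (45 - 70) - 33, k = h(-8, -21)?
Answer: 2704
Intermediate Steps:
k = 6
b = -58 (b = -25 - 33 = -58)
(b + k)**2 = (-58 + 6)**2 = (-52)**2 = 2704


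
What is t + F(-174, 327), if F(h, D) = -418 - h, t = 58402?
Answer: 58158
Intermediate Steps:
t + F(-174, 327) = 58402 + (-418 - 1*(-174)) = 58402 + (-418 + 174) = 58402 - 244 = 58158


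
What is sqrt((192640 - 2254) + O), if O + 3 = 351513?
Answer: 2*sqrt(135474) ≈ 736.14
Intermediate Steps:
O = 351510 (O = -3 + 351513 = 351510)
sqrt((192640 - 2254) + O) = sqrt((192640 - 2254) + 351510) = sqrt(190386 + 351510) = sqrt(541896) = 2*sqrt(135474)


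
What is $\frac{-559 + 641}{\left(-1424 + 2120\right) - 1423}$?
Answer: $- \frac{82}{727} \approx -0.11279$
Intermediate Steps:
$\frac{-559 + 641}{\left(-1424 + 2120\right) - 1423} = \frac{82}{696 - 1423} = \frac{82}{-727} = 82 \left(- \frac{1}{727}\right) = - \frac{82}{727}$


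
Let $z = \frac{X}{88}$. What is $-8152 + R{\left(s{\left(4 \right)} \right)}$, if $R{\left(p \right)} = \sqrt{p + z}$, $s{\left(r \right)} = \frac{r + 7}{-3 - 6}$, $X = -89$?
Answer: $-8152 + \frac{i \sqrt{38918}}{132} \approx -8152.0 + 1.4945 i$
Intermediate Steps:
$z = - \frac{89}{88} \approx -1.0114$
$s{\left(r \right)} = - \frac{7}{9} - \frac{r}{9}$ ($s{\left(r \right)} = \frac{7 + r}{-9} = \left(7 + r\right) \left(- \frac{1}{9}\right) = - \frac{7}{9} - \frac{r}{9}$)
$R{\left(p \right)} = \sqrt{- \frac{89}{88} + p}$ ($R{\left(p \right)} = \sqrt{p - \frac{89}{88}} = \sqrt{- \frac{89}{88} + p}$)
$-8152 + R{\left(s{\left(4 \right)} \right)} = -8152 + \frac{\sqrt{-1958 + 1936 \left(- \frac{7}{9} - \frac{4}{9}\right)}}{44} = -8152 + \frac{\sqrt{-1958 + 1936 \left(- \frac{11}{9}\right)}}{44} = -8152 + \frac{\sqrt{-1958 - \frac{21296}{9}}}{44} = -8152 + \frac{\sqrt{- \frac{38918}{9}}}{44} = -8152 + \frac{\frac{1}{3} i \sqrt{38918}}{44} = -8152 + \frac{i \sqrt{38918}}{132}$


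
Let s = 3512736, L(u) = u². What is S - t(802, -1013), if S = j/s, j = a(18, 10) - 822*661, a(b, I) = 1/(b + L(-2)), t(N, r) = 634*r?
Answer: 49632573116941/77280192 ≈ 6.4224e+5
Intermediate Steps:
a(b, I) = 1/(4 + b) (a(b, I) = 1/(b + (-2)²) = 1/(b + 4) = 1/(4 + b))
j = -11953523/22 (j = 1/(4 + 18) - 822*661 = 1/22 - 543342 = -11953523/22 ≈ -5.4334e+5)
S = -11953523/77280192 (S = -11953523/22/3512736 = -11953523/22*1/3512736 = -11953523/77280192 ≈ -0.15468)
S - t(802, -1013) = -11953523/77280192 - 634*(-1013) = -11953523/77280192 - 1*(-642242) = -11953523/77280192 + 642242 = 49632573116941/77280192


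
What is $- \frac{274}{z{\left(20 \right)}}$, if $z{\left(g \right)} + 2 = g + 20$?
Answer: $- \frac{137}{19} \approx -7.2105$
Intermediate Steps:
$z{\left(g \right)} = 18 + g$ ($z{\left(g \right)} = -2 + \left(g + 20\right) = -2 + \left(20 + g\right) = 18 + g$)
$- \frac{274}{z{\left(20 \right)}} = - \frac{274}{18 + 20} = - \frac{274}{38} = \left(-274\right) \frac{1}{38} = - \frac{137}{19}$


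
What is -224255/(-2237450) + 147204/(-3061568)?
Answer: 8930258551/171252633040 ≈ 0.052147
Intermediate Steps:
-224255/(-2237450) + 147204/(-3061568) = -224255*(-1/2237450) + 147204*(-1/3061568) = 44851/447490 - 36801/765392 = 8930258551/171252633040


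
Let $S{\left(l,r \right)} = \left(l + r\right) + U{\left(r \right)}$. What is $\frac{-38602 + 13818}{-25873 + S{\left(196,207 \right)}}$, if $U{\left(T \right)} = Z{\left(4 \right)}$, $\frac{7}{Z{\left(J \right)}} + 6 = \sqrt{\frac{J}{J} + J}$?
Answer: $\frac{19569743808}{20112487429} - \frac{173488 \sqrt{5}}{20112487429} \approx 0.973$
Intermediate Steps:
$Z{\left(J \right)} = \frac{7}{-6 + \sqrt{1 + J}}$ ($Z{\left(J \right)} = \frac{7}{-6 + \sqrt{\frac{J}{J} + J}} = \frac{7}{-6 + \sqrt{1 + J}}$)
$U{\left(T \right)} = \frac{7}{-6 + \sqrt{5}}$ ($U{\left(T \right)} = \frac{7}{-6 + \sqrt{1 + 4}} = \frac{7}{-6 + \sqrt{5}}$)
$S{\left(l,r \right)} = - \frac{42}{31} + l + r - \frac{7 \sqrt{5}}{31}$ ($S{\left(l,r \right)} = \left(l + r\right) - \left(\frac{42}{31} + \frac{7 \sqrt{5}}{31}\right) = - \frac{42}{31} + l + r - \frac{7 \sqrt{5}}{31}$)
$\frac{-38602 + 13818}{-25873 + S{\left(196,207 \right)}} = \frac{-38602 + 13818}{-25873 + \left(- \frac{42}{31} + 196 + 207 - \frac{7 \sqrt{5}}{31}\right)} = - \frac{24784}{-25873 + \left(\frac{12451}{31} - \frac{7 \sqrt{5}}{31}\right)} = - \frac{24784}{- \frac{789612}{31} - \frac{7 \sqrt{5}}{31}}$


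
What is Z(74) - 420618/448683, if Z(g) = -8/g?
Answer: -5785866/5533757 ≈ -1.0456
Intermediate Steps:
Z(74) - 420618/448683 = -8/74 - 420618/448683 = -8*1/74 - 420618/448683 = -4/37 - 1*140206/149561 = -4/37 - 140206/149561 = -5785866/5533757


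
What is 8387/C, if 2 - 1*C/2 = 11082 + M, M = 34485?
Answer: -8387/91130 ≈ -0.092033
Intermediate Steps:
C = -91130 (C = 4 - 2*(11082 + 34485) = 4 - 2*45567 = 4 - 91134 = -91130)
8387/C = 8387/(-91130) = 8387*(-1/91130) = -8387/91130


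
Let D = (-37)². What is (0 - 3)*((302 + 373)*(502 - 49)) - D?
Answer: -918694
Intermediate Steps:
D = 1369
(0 - 3)*((302 + 373)*(502 - 49)) - D = (0 - 3)*((302 + 373)*(502 - 49)) - 1*1369 = -2025*453 - 1369 = -3*305775 - 1369 = -917325 - 1369 = -918694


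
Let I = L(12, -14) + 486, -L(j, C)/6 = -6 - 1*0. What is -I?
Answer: -522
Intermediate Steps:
L(j, C) = 36 (L(j, C) = -6*(-6 - 1*0) = -6*(-6 + 0) = -6*(-6) = 36)
I = 522 (I = 36 + 486 = 522)
-I = -1*522 = -522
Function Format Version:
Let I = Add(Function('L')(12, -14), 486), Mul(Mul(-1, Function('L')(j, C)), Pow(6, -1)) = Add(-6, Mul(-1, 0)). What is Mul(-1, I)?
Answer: -522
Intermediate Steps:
Function('L')(j, C) = 36 (Function('L')(j, C) = Mul(-6, Add(-6, Mul(-1, 0))) = Mul(-6, Add(-6, 0)) = Mul(-6, -6) = 36)
I = 522 (I = Add(36, 486) = 522)
Mul(-1, I) = Mul(-1, 522) = -522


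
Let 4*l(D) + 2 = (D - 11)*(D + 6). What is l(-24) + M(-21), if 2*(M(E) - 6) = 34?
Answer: 180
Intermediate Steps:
l(D) = -½ + (-11 + D)*(6 + D)/4 (l(D) = -½ + ((D - 11)*(D + 6))/4 = -½ + ((-11 + D)*(6 + D))/4 = -½ + (-11 + D)*(6 + D)/4)
M(E) = 23 (M(E) = 6 + (½)*34 = 6 + 17 = 23)
l(-24) + M(-21) = (-17 - 5/4*(-24) + (¼)*(-24)²) + 23 = (-17 + 30 + (¼)*576) + 23 = (-17 + 30 + 144) + 23 = 157 + 23 = 180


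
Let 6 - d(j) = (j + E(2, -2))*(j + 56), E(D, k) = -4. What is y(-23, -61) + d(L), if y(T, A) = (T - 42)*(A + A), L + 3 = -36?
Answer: 8667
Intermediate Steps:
L = -39 (L = -3 - 36 = -39)
y(T, A) = 2*A*(-42 + T) (y(T, A) = (-42 + T)*(2*A) = 2*A*(-42 + T))
d(j) = 6 - (-4 + j)*(56 + j) (d(j) = 6 - (j - 4)*(j + 56) = 6 - (-4 + j)*(56 + j))
y(-23, -61) + d(L) = 2*(-61)*(-42 - 23) + (230 - 1*(-39)**2 - 52*(-39)) = 2*(-61)*(-65) + (230 - 1*1521 + 2028) = 7930 + (230 - 1521 + 2028) = 7930 + 737 = 8667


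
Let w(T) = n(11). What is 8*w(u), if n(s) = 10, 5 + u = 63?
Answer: 80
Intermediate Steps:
u = 58 (u = -5 + 63 = 58)
w(T) = 10
8*w(u) = 8*10 = 80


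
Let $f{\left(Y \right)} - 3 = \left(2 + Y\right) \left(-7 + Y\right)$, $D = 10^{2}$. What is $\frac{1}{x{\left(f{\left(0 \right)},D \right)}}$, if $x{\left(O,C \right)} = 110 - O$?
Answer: $\frac{1}{121} \approx 0.0082645$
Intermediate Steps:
$D = 100$
$f{\left(Y \right)} = 3 + \left(-7 + Y\right) \left(2 + Y\right)$ ($f{\left(Y \right)} = 3 + \left(2 + Y\right) \left(-7 + Y\right) = 3 + \left(-7 + Y\right) \left(2 + Y\right)$)
$\frac{1}{x{\left(f{\left(0 \right)},D \right)}} = \frac{1}{110 - \left(-11 + 0^{2} - 0\right)} = \frac{1}{110 - \left(-11 + 0 + 0\right)} = \frac{1}{110 - -11} = \frac{1}{110 + 11} = \frac{1}{121}$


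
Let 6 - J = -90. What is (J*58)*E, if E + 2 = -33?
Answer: -194880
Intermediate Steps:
J = 96 (J = 6 - 1*(-90) = 6 + 90 = 96)
E = -35 (E = -2 - 33 = -35)
(J*58)*E = (96*58)*(-35) = 5568*(-35) = -194880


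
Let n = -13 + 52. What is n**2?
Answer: 1521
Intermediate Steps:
n = 39
n**2 = 39**2 = 1521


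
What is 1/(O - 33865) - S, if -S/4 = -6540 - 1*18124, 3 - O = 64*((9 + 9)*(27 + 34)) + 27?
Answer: -10276107617/104161 ≈ -98656.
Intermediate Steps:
O = -70296 (O = 3 - (64*((9 + 9)*(27 + 34)) + 27) = 3 - (64*(18*61) + 27) = 3 - (64*1098 + 27) = 3 - (70272 + 27) = 3 - 1*70299 = 3 - 70299 = -70296)
S = 98656 (S = -4*(-6540 - 1*18124) = -4*(-6540 - 18124) = -4*(-24664) = 98656)
1/(O - 33865) - S = 1/(-70296 - 33865) - 1*98656 = 1/(-104161) - 98656 = -1/104161 - 98656 = -10276107617/104161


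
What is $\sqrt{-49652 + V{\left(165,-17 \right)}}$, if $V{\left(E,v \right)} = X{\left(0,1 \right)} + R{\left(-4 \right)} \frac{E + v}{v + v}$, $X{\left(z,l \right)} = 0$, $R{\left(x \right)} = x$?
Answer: $\frac{2 i \sqrt{3586099}}{17} \approx 222.79 i$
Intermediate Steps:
$V{\left(E,v \right)} = - \frac{2 \left(E + v\right)}{v}$ ($V{\left(E,v \right)} = 0 - 4 \frac{E + v}{v + v} = 0 - 4 \frac{E + v}{2 v} = 0 - \frac{2 \left(E + v\right)}{v} = - \frac{2 \left(E + v\right)}{v}$)
$\sqrt{-49652 + V{\left(165,-17 \right)}} = \sqrt{-49652 - \left(2 + \frac{330}{-17}\right)} = \sqrt{-49652 - \left(2 + 330 \left(- \frac{1}{17}\right)\right)} = \sqrt{-49652 + \left(-2 + \frac{330}{17}\right)} = \sqrt{-49652 + \frac{296}{17}} = \sqrt{- \frac{843788}{17}} = \frac{2 i \sqrt{3586099}}{17}$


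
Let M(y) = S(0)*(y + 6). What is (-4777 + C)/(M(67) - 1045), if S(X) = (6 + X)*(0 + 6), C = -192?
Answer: -4969/1583 ≈ -3.1390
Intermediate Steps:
S(X) = 36 + 6*X (S(X) = (6 + X)*6 = 36 + 6*X)
M(y) = 216 + 36*y (M(y) = (36 + 6*0)*(y + 6) = (36 + 0)*(6 + y) = 36*(6 + y) = 216 + 36*y)
(-4777 + C)/(M(67) - 1045) = (-4777 - 192)/((216 + 36*67) - 1045) = -4969/((216 + 2412) - 1045) = -4969/(2628 - 1045) = -4969/1583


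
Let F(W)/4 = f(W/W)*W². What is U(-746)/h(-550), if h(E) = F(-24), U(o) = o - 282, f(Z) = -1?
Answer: 257/576 ≈ 0.44618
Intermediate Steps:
U(o) = -282 + o
F(W) = -4*W² (F(W) = 4*(-W²) = -4*W²)
h(E) = -2304 (h(E) = -4*(-24)² = -4*576 = -2304)
U(-746)/h(-550) = (-282 - 746)/(-2304) = -1028*(-1/2304) = 257/576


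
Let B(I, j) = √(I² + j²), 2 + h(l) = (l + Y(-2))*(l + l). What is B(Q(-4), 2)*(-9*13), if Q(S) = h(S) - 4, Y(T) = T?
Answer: -234*√442 ≈ -4919.6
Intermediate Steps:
h(l) = -2 + 2*l*(-2 + l) (h(l) = -2 + (l - 2)*(l + l) = -2 + (-2 + l)*(2*l) = -2 + 2*l*(-2 + l))
Q(S) = -6 - 4*S + 2*S² (Q(S) = (-2 - 4*S + 2*S²) - 4 = -6 - 4*S + 2*S²)
B(Q(-4), 2)*(-9*13) = √((-6 - 4*(-4) + 2*(-4)²)² + 2²)*(-9*13) = √((-6 + 16 + 2*16)² + 4)*(-117) = √((-6 + 16 + 32)² + 4)*(-117) = √(42² + 4)*(-117) = √(1764 + 4)*(-117) = √1768*(-117) = (2*√442)*(-117) = -234*√442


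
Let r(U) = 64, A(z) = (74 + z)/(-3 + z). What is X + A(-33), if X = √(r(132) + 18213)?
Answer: -41/36 + 7*√373 ≈ 134.05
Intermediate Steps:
A(z) = (74 + z)/(-3 + z)
X = 7*√373 (X = √(64 + 18213) = √18277 = 7*√373 ≈ 135.19)
X + A(-33) = 7*√373 + (74 - 33)/(-3 - 33) = 7*√373 + 41/(-36) = 7*√373 - 1/36*41 = 7*√373 - 41/36 = -41/36 + 7*√373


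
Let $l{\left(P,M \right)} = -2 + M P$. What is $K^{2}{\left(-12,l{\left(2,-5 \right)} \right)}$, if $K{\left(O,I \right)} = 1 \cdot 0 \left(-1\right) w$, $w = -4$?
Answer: $0$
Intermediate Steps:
$K{\left(O,I \right)} = 0$ ($K{\left(O,I \right)} = 1 \cdot 0 \left(-1\right) \left(-4\right) = 0 \left(-1\right) \left(-4\right) = 0 \left(-4\right) = 0$)
$K^{2}{\left(-12,l{\left(2,-5 \right)} \right)} = 0^{2} = 0$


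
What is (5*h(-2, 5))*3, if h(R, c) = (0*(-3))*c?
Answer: 0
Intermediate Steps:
h(R, c) = 0 (h(R, c) = 0*c = 0)
(5*h(-2, 5))*3 = (5*0)*3 = 0*3 = 0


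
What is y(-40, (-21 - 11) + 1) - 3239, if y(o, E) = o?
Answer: -3279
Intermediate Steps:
y(-40, (-21 - 11) + 1) - 3239 = -40 - 3239 = -3279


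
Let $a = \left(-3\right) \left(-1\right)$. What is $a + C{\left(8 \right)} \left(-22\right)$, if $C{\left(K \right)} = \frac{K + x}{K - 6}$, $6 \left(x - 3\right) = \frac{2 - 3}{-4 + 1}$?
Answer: $- \frac{2135}{18} \approx -118.61$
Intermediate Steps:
$x = \frac{55}{18}$ ($x = 3 + \frac{\left(2 - 3\right) \frac{1}{-4 + 1}}{6} = 3 + \frac{\left(-1\right) \frac{1}{-3}}{6} = 3 + \frac{\left(-1\right) \left(- \frac{1}{3}\right)}{6} = 3 + \frac{1}{6} \cdot \frac{1}{3} = 3 + \frac{1}{18} = \frac{55}{18} \approx 3.0556$)
$a = 3$
$C{\left(K \right)} = \frac{\frac{55}{18} + K}{-6 + K}$ ($C{\left(K \right)} = \frac{K + \frac{55}{18}}{K - 6} = \frac{\frac{55}{18} + K}{-6 + K}$)
$a + C{\left(8 \right)} \left(-22\right) = 3 + \frac{\frac{55}{18} + 8}{-6 + 8} \left(-22\right) = 3 + \frac{1}{2} \cdot \frac{199}{18} \left(-22\right) = 3 + \frac{199}{36} \left(-22\right) = 3 - \frac{2189}{18} = - \frac{2135}{18}$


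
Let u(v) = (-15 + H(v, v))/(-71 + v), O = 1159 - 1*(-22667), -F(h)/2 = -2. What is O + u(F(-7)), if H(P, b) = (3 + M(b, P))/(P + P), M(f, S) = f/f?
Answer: 3192713/134 ≈ 23826.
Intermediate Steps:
F(h) = 4 (F(h) = -2*(-2) = 4)
O = 23826 (O = 1159 + 22667 = 23826)
M(f, S) = 1
H(P, b) = 2/P (H(P, b) = (3 + 1)/(P + P) = 4/((2*P)) = 4*(1/(2*P)) = 2/P)
u(v) = (-15 + 2/v)/(-71 + v)
O + u(F(-7)) = 23826 + (2 - 15*4)/(4*(-71 + 4)) = 23826 + (¼)*(2 - 60)/(-67) = 23826 + (¼)*(-1/67)*(-58) = 23826 + 29/134 = 3192713/134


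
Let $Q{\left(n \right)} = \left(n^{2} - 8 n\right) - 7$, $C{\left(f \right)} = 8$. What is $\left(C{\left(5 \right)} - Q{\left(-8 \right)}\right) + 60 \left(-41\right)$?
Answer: $-2573$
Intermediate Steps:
$Q{\left(n \right)} = -7 + n^{2} - 8 n$
$\left(C{\left(5 \right)} - Q{\left(-8 \right)}\right) + 60 \left(-41\right) = \left(8 - \left(-7 + \left(-8\right)^{2} - -64\right)\right) + 60 \left(-41\right) = \left(8 - \left(-7 + 64 + 64\right)\right) - 2460 = \left(8 - 121\right) - 2460 = -113 - 2460 = -2573$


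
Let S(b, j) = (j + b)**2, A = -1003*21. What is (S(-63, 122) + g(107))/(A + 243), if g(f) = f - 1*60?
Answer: -294/1735 ≈ -0.16945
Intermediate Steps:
g(f) = -60 + f (g(f) = f - 60 = -60 + f)
A = -21063
S(b, j) = (b + j)**2
(S(-63, 122) + g(107))/(A + 243) = ((-63 + 122)**2 + (-60 + 107))/(-21063 + 243) = (59**2 + 47)/(-20820) = (3481 + 47)*(-1/20820) = 3528*(-1/20820) = -294/1735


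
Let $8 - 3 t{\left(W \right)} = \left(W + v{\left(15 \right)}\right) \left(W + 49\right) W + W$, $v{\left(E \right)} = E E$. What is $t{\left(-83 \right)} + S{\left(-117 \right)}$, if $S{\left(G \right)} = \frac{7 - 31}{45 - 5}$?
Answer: $- \frac{2003174}{15} \approx -1.3355 \cdot 10^{5}$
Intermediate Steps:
$v{\left(E \right)} = E^{2}$
$S{\left(G \right)} = - \frac{3}{5}$ ($S{\left(G \right)} = - \frac{24}{40} = \left(-24\right) \frac{1}{40} = - \frac{3}{5}$)
$t{\left(W \right)} = \frac{8}{3} - \frac{W}{3} - \frac{W \left(49 + W\right) \left(225 + W\right)}{3}$ ($t{\left(W \right)} = \frac{8}{3} - \frac{\left(W + 15^{2}\right) \left(W + 49\right) W + W}{3} = \frac{8}{3} - \frac{\left(W + 225\right) \left(49 + W\right) W + W}{3} = \frac{8}{3} - \frac{\left(225 + W\right) \left(49 + W\right) W + W}{3} = \frac{8}{3} - \frac{\left(49 + W\right) \left(225 + W\right) W + W}{3} = \frac{8}{3} - \frac{W \left(49 + W\right) \left(225 + W\right) + W}{3} = \frac{8}{3} - \frac{W + W \left(49 + W\right) \left(225 + W\right)}{3} = \frac{8}{3} - \left(\frac{W}{3} + \frac{W \left(49 + W\right) \left(225 + W\right)}{3}\right) = \frac{8}{3} - \frac{W}{3} - \frac{W \left(49 + W\right) \left(225 + W\right)}{3}$)
$t{\left(-83 \right)} + S{\left(-117 \right)} = \left(\frac{8}{3} - - \frac{915158}{3} - \frac{274 \left(-83\right)^{2}}{3} - \frac{\left(-83\right)^{3}}{3}\right) - \frac{3}{5} = \left(\frac{8}{3} + \frac{915158}{3} - \frac{1887586}{3} - - \frac{571787}{3}\right) - \frac{3}{5} = \left(\frac{8}{3} + \frac{915158}{3} - \frac{1887586}{3} + \frac{571787}{3}\right) - \frac{3}{5} = - \frac{400633}{3} - \frac{3}{5} = - \frac{2003174}{15}$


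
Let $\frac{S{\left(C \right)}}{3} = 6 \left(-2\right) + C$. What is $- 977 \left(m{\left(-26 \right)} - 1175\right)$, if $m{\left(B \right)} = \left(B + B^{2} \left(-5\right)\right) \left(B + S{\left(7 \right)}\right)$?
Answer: $-135286167$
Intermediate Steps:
$S{\left(C \right)} = -36 + 3 C$ ($S{\left(C \right)} = 3 \left(6 \left(-2\right) + C\right) = 3 \left(-12 + C\right) = -36 + 3 C$)
$m{\left(B \right)} = \left(-15 + B\right) \left(B - 5 B^{2}\right)$ ($m{\left(B \right)} = \left(B + B^{2} \left(-5\right)\right) \left(B + \left(-36 + 3 \cdot 7\right)\right) = \left(B - 5 B^{2}\right) \left(B + \left(-36 + 21\right)\right) = \left(B - 5 B^{2}\right) \left(B - 15\right) = \left(B - 5 B^{2}\right) \left(-15 + B\right) = \left(-15 + B\right) \left(B - 5 B^{2}\right)$)
$- 977 \left(m{\left(-26 \right)} - 1175\right) = - 977 \left(- 26 \left(-15 - 5 \left(-26\right)^{2} + 76 \left(-26\right)\right) - 1175\right) = - 977 \left(- 26 \left(-15 - 3380 - 1976\right) - 1175\right) = - 977 \left(\left(-26\right) \left(-5371\right) - 1175\right) = - 977 \left(139646 - 1175\right) = \left(-977\right) 138471 = -135286167$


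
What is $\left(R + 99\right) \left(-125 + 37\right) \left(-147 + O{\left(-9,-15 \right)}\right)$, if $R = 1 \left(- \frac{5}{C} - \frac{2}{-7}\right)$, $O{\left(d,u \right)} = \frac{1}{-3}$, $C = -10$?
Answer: $\frac{27168856}{21} \approx 1.2938 \cdot 10^{6}$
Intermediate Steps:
$O{\left(d,u \right)} = - \frac{1}{3}$
$R = \frac{11}{14}$ ($R = 1 \left(- \frac{5}{-10} - \frac{2}{-7}\right) = 1 \left(\left(-5\right) \left(- \frac{1}{10}\right) - - \frac{2}{7}\right) = 1 \left(\frac{1}{2} + \frac{2}{7}\right) = 1 \cdot \frac{11}{14} = \frac{11}{14} \approx 0.78571$)
$\left(R + 99\right) \left(-125 + 37\right) \left(-147 + O{\left(-9,-15 \right)}\right) = \left(\frac{11}{14} + 99\right) \left(-125 + 37\right) \left(-147 - \frac{1}{3}\right) = \frac{1397 \left(\left(-88\right) \left(- \frac{442}{3}\right)\right)}{14} = \frac{1397}{14} \cdot \frac{38896}{3} = \frac{27168856}{21}$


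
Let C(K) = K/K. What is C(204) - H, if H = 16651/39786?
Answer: 23135/39786 ≈ 0.58149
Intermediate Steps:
C(K) = 1
H = 16651/39786 (H = 16651*(1/39786) = 16651/39786 ≈ 0.41851)
C(204) - H = 1 - 1*16651/39786 = 1 - 16651/39786 = 23135/39786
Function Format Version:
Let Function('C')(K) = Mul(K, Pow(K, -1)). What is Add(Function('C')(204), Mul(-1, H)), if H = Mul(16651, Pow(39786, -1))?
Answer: Rational(23135, 39786) ≈ 0.58149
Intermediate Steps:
Function('C')(K) = 1
H = Rational(16651, 39786) (H = Mul(16651, Rational(1, 39786)) = Rational(16651, 39786) ≈ 0.41851)
Add(Function('C')(204), Mul(-1, H)) = Add(1, Mul(-1, Rational(16651, 39786))) = Add(1, Rational(-16651, 39786)) = Rational(23135, 39786)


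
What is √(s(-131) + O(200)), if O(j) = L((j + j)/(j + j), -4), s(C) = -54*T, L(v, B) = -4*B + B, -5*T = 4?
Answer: 2*√345/5 ≈ 7.4297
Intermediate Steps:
T = -⅘ (T = -⅕*4 = -⅘ ≈ -0.80000)
L(v, B) = -3*B
s(C) = 216/5 (s(C) = -54*(-⅘) = 216/5)
O(j) = 12 (O(j) = -3*(-4) = 12)
√(s(-131) + O(200)) = √(216/5 + 12) = √(276/5) = 2*√345/5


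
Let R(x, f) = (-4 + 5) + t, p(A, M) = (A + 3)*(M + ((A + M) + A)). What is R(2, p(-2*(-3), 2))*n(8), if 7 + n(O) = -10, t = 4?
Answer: -85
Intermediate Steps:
p(A, M) = (3 + A)*(2*A + 2*M) (p(A, M) = (3 + A)*(M + (M + 2*A)) = (3 + A)*(2*A + 2*M))
n(O) = -17 (n(O) = -7 - 10 = -17)
R(x, f) = 5 (R(x, f) = (-4 + 5) + 4 = 1 + 4 = 5)
R(2, p(-2*(-3), 2))*n(8) = 5*(-17) = -85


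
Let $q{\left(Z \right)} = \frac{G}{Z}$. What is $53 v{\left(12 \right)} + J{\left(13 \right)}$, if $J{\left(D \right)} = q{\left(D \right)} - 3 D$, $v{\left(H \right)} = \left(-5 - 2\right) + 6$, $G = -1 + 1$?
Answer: $-92$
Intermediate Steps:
$G = 0$
$q{\left(Z \right)} = 0$ ($q{\left(Z \right)} = \frac{0}{Z} = 0$)
$v{\left(H \right)} = -1$ ($v{\left(H \right)} = -7 + 6 = -1$)
$J{\left(D \right)} = - 3 D$ ($J{\left(D \right)} = 0 - 3 D = - 3 D$)
$53 v{\left(12 \right)} + J{\left(13 \right)} = 53 \left(-1\right) - 39 = -53 - 39 = -92$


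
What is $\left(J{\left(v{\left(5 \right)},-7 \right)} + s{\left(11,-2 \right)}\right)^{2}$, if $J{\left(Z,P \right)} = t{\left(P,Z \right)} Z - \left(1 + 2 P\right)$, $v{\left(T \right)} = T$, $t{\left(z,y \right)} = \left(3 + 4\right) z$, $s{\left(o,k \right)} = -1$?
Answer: $54289$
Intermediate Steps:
$t{\left(z,y \right)} = 7 z$
$J{\left(Z,P \right)} = -1 - 2 P + 7 P Z$ ($J{\left(Z,P \right)} = 7 P Z - \left(1 + 2 P\right) = -1 - 2 P + 7 P Z$)
$\left(J{\left(v{\left(5 \right)},-7 \right)} + s{\left(11,-2 \right)}\right)^{2} = \left(\left(-1 - -14 + 7 \left(-7\right) 5\right) - 1\right)^{2} = \left(\left(-1 + 14 - 245\right) - 1\right)^{2} = \left(-232 - 1\right)^{2} = \left(-233\right)^{2} = 54289$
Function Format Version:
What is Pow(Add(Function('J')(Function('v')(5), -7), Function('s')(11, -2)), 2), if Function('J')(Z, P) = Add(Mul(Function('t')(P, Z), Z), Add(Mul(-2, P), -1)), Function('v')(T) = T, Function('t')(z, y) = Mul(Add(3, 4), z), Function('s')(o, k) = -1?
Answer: 54289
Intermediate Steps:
Function('t')(z, y) = Mul(7, z)
Function('J')(Z, P) = Add(-1, Mul(-2, P), Mul(7, P, Z)) (Function('J')(Z, P) = Add(Mul(Mul(7, P), Z), Add(Mul(-2, P), -1)) = Add(Mul(7, P, Z), Add(-1, Mul(-2, P))) = Add(-1, Mul(-2, P), Mul(7, P, Z)))
Pow(Add(Function('J')(Function('v')(5), -7), Function('s')(11, -2)), 2) = Pow(Add(Add(-1, Mul(-2, -7), Mul(7, -7, 5)), -1), 2) = Pow(Add(Add(-1, 14, -245), -1), 2) = Pow(Add(-232, -1), 2) = Pow(-233, 2) = 54289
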